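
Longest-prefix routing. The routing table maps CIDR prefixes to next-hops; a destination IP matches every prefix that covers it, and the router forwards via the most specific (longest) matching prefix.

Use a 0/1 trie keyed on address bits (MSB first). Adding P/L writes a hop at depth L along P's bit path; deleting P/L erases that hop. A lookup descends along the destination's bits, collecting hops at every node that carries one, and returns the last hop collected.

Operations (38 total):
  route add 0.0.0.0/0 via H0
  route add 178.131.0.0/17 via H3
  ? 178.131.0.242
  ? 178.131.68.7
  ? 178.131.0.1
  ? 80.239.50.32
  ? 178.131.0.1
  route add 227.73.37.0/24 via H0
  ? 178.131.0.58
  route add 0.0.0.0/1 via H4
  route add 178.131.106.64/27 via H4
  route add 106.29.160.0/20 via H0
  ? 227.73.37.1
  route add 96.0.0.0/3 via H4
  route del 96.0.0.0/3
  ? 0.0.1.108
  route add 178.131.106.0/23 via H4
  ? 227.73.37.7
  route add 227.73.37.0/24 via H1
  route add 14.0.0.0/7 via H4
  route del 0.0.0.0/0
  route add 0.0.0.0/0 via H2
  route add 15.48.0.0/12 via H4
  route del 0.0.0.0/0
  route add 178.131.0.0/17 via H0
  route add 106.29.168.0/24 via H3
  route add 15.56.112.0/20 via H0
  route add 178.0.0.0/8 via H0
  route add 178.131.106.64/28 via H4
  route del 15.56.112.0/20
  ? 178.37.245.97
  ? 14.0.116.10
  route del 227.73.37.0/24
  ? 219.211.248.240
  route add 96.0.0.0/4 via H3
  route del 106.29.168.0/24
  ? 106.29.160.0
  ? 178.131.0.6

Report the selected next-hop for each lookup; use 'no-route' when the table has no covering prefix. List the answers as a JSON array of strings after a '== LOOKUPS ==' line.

Apply in order:
  + 0.0.0.0/0 (H0) depth=0
  + 178.131.0.0/17 (H3) depth=17
  lookup 178.131.0.242: bits 10110010100000110 walk d0:H0→d1:-→d2:-→d3:-→d4:-→d5:-→d6:-→d7:-→d8:-→d9:-→d10:-→d11:-→d12:-→d13:-→d14:-→d15:-→d16:-→d17:H3 -> H3
  lookup 178.131.68.7: bits 10110010100000110 walk d0:H0→d1:-→d2:-→d3:-→d4:-→d5:-→d6:-→d7:-→d8:-→d9:-→d10:-→d11:-→d12:-→d13:-→d14:-→d15:-→d16:-→d17:H3 -> H3
  lookup 178.131.0.1: bits 10110010100000110 walk d0:H0→d1:-→d2:-→d3:-→d4:-→d5:-→d6:-→d7:-→d8:-→d9:-→d10:-→d11:-→d12:-→d13:-→d14:-→d15:-→d16:-→d17:H3 -> H3
  lookup 80.239.50.32: bits ε walk d0:H0 -> H0
  lookup 178.131.0.1: bits 10110010100000110 walk d0:H0→d1:-→d2:-→d3:-→d4:-→d5:-→d6:-→d7:-→d8:-→d9:-→d10:-→d11:-→d12:-→d13:-→d14:-→d15:-→d16:-→d17:H3 -> H3
  + 227.73.37.0/24 (H0) depth=24
  lookup 178.131.0.58: bits 10110010100000110 walk d0:H0→d1:-→d2:-→d3:-→d4:-→d5:-→d6:-→d7:-→d8:-→d9:-→d10:-→d11:-→d12:-→d13:-→d14:-→d15:-→d16:-→d17:H3 -> H3
  + 0.0.0.0/1 (H4) depth=1
  + 178.131.106.64/27 (H4) depth=27
  + 106.29.160.0/20 (H0) depth=20
  lookup 227.73.37.1: bits 111000110100100100100101 walk d0:H0→d1:-→d2:-→d3:-→d4:-→d5:-→d6:-→d7:-→d8:-→d9:-→d10:-→d11:-→d12:-→d13:-→d14:-→d15:-→d16:-→d17:-→d18:-→d19:-→d20:-→d21:-→d22:-→d23:-→d24:H0 -> H0
  + 96.0.0.0/3 (H4) depth=3
  del 96.0.0.0/3 (clear depth 3)
  lookup 0.0.1.108: bits 0 walk d0:H0→d1:H4 -> H4
  + 178.131.106.0/23 (H4) depth=23
  lookup 227.73.37.7: bits 111000110100100100100101 walk d0:H0→d1:-→d2:-→d3:-→d4:-→d5:-→d6:-→d7:-→d8:-→d9:-→d10:-→d11:-→d12:-→d13:-→d14:-→d15:-→d16:-→d17:-→d18:-→d19:-→d20:-→d21:-→d22:-→d23:-→d24:H0 -> H0
  + 227.73.37.0/24 (H1) depth=24
  + 14.0.0.0/7 (H4) depth=7
  del 0.0.0.0/0 (clear depth 0)
  + 0.0.0.0/0 (H2) depth=0
  + 15.48.0.0/12 (H4) depth=12
  del 0.0.0.0/0 (clear depth 0)
  + 178.131.0.0/17 (H0) depth=17
  + 106.29.168.0/24 (H3) depth=24
  + 15.56.112.0/20 (H0) depth=20
  + 178.0.0.0/8 (H0) depth=8
  + 178.131.106.64/28 (H4) depth=28
  del 15.56.112.0/20 (clear depth 20)
  lookup 178.37.245.97: bits 10110010 walk d0:-→d1:-→d2:-→d3:-→d4:-→d5:-→d6:-→d7:-→d8:H0 -> H0
  lookup 14.0.116.10: bits 0000111 walk d0:-→d1:H4→d2:-→d3:-→d4:-→d5:-→d6:-→d7:H4 -> H4
  del 227.73.37.0/24 (clear depth 24)
  lookup 219.211.248.240: bits 11 walk d0:-→d1:-→d2:- -> no-route
  + 96.0.0.0/4 (H3) depth=4
  del 106.29.168.0/24 (clear depth 24)
  lookup 106.29.160.0: bits 01101010000111011010 walk d0:-→d1:H4→d2:-→d3:-→d4:H3→d5:-→d6:-→d7:-→d8:-→d9:-→d10:-→d11:-→d12:-→d13:-→d14:-→d15:-→d16:-→d17:-→d18:-→d19:-→d20:H0 -> H0
  lookup 178.131.0.6: bits 10110010100000110 walk d0:-→d1:-→d2:-→d3:-→d4:-→d5:-→d6:-→d7:-→d8:H0→d9:-→d10:-→d11:-→d12:-→d13:-→d14:-→d15:-→d16:-→d17:H0 -> H0

== LOOKUPS ==
["H3","H3","H3","H0","H3","H3","H0","H4","H0","H0","H4","no-route","H0","H0"]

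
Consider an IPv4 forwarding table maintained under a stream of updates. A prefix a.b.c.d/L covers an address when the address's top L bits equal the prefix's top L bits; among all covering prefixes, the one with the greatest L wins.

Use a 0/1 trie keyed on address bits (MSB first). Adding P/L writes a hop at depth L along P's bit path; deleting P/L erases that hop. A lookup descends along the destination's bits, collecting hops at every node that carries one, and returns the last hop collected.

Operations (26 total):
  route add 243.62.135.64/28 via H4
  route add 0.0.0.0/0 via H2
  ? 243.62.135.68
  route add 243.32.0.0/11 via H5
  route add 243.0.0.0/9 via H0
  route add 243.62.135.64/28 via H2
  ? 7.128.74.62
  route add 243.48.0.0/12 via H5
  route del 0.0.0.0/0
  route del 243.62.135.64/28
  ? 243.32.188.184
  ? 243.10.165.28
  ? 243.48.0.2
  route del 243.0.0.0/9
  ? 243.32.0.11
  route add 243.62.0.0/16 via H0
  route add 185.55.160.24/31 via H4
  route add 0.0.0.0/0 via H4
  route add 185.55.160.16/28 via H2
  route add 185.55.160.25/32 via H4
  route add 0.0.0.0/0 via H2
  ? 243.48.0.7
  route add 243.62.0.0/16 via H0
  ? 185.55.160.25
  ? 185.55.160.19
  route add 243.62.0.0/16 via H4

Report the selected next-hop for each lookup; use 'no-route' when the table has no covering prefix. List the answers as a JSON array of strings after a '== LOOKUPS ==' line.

Process each operation:
  add 243.62.135.64/28 -> H4 at depth 28
  add 0.0.0.0/0 -> H2 at depth 0
  ? 243.62.135.68  path d0:H2→d1:-→d2:-→d3:-→d4:-→d5:-→d6:-→d7:-→d8:-→d9:-→d10:-→d11:-→d12:-→d13:-→d14:-→d15:-→d16:-→d17:-→d18:-→d19:-→d20:-→d21:-→d22:-→d23:-→d24:-→d25:-→d26:-→d27:-→d28:H4  best=H4
  add 243.32.0.0/11 -> H5 at depth 11
  add 243.0.0.0/9 -> H0 at depth 9
  add 243.62.135.64/28 -> H2 at depth 28
  ? 7.128.74.62  path d0:H2  best=H2
  add 243.48.0.0/12 -> H5 at depth 12
  del 0.0.0.0/0 (clear depth 0)
  del 243.62.135.64/28 (clear depth 28)
  ? 243.32.188.184  path d0:-→d1:-→d2:-→d3:-→d4:-→d5:-→d6:-→d7:-→d8:-→d9:H0→d10:-→d11:H5  best=H5
  ? 243.10.165.28  path d0:-→d1:-→d2:-→d3:-→d4:-→d5:-→d6:-→d7:-→d8:-→d9:H0→d10:-  best=H0
  ? 243.48.0.2  path d0:-→d1:-→d2:-→d3:-→d4:-→d5:-→d6:-→d7:-→d8:-→d9:H0→d10:-→d11:H5→d12:H5  best=H5
  del 243.0.0.0/9 (clear depth 9)
  ? 243.32.0.11  path d0:-→d1:-→d2:-→d3:-→d4:-→d5:-→d6:-→d7:-→d8:-→d9:-→d10:-→d11:H5  best=H5
  add 243.62.0.0/16 -> H0 at depth 16
  add 185.55.160.24/31 -> H4 at depth 31
  add 0.0.0.0/0 -> H4 at depth 0
  add 185.55.160.16/28 -> H2 at depth 28
  add 185.55.160.25/32 -> H4 at depth 32
  add 0.0.0.0/0 -> H2 at depth 0
  ? 243.48.0.7  path d0:H2→d1:-→d2:-→d3:-→d4:-→d5:-→d6:-→d7:-→d8:-→d9:-→d10:-→d11:H5→d12:H5  best=H5
  add 243.62.0.0/16 -> H0 at depth 16
  ? 185.55.160.25  path d0:H2→d1:-→d2:-→d3:-→d4:-→d5:-→d6:-→d7:-→d8:-→d9:-→d10:-→d11:-→d12:-→d13:-→d14:-→d15:-→d16:-→d17:-→d18:-→d19:-→d20:-→d21:-→d22:-→d23:-→d24:-→d25:-→d26:-→d27:-→d28:H2→d29:-→d30:-→d31:H4→d32:H4  best=H4
  ? 185.55.160.19  path d0:H2→d1:-→d2:-→d3:-→d4:-→d5:-→d6:-→d7:-→d8:-→d9:-→d10:-→d11:-→d12:-→d13:-→d14:-→d15:-→d16:-→d17:-→d18:-→d19:-→d20:-→d21:-→d22:-→d23:-→d24:-→d25:-→d26:-→d27:-→d28:H2  best=H2
  add 243.62.0.0/16 -> H4 at depth 16

== LOOKUPS ==
["H4","H2","H5","H0","H5","H5","H5","H4","H2"]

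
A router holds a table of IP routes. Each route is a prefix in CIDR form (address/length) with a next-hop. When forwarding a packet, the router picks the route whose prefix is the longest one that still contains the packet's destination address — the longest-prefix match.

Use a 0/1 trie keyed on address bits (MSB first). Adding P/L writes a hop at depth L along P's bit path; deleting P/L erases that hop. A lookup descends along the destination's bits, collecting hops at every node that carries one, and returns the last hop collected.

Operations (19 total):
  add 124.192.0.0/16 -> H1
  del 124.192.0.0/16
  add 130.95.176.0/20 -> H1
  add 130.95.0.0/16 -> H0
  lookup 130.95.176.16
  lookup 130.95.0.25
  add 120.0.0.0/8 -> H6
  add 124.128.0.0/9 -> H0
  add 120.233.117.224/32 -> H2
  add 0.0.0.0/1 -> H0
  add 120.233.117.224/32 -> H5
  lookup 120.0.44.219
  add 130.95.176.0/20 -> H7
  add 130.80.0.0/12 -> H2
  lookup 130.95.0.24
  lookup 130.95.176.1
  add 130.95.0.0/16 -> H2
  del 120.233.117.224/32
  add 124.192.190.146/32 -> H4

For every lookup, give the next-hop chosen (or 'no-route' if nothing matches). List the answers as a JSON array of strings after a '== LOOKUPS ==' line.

Apply in order:
  add 124.192.0.0/16 -> H1 at depth 16
  - 124.192.0.0/16 clear@16
  add 130.95.176.0/20 -> H1 at depth 20
  add 130.95.0.0/16 -> H0 at depth 16
  Q 130.95.176.16: descend 10000010010111111011 ; hops seen [H0,H1] ; pick H1
  Q 130.95.0.25: descend 1000001001011111 ; hops seen [H0] ; pick H0
  add 120.0.0.0/8 -> H6 at depth 8
  add 124.128.0.0/9 -> H0 at depth 9
  add 120.233.117.224/32 -> H2 at depth 32
  add 0.0.0.0/1 -> H0 at depth 1
  add 120.233.117.224/32 -> H5 at depth 32
  Q 120.0.44.219: descend 01111000 ; hops seen [H0,H6] ; pick H6
  add 130.95.176.0/20 -> H7 at depth 20
  add 130.80.0.0/12 -> H2 at depth 12
  Q 130.95.0.24: descend 1000001001011111 ; hops seen [H2,H0] ; pick H0
  Q 130.95.176.1: descend 10000010010111111011 ; hops seen [H2,H0,H7] ; pick H7
  add 130.95.0.0/16 -> H2 at depth 16
  - 120.233.117.224/32 clear@32
  add 124.192.190.146/32 -> H4 at depth 32

== LOOKUPS ==
["H1","H0","H6","H0","H7"]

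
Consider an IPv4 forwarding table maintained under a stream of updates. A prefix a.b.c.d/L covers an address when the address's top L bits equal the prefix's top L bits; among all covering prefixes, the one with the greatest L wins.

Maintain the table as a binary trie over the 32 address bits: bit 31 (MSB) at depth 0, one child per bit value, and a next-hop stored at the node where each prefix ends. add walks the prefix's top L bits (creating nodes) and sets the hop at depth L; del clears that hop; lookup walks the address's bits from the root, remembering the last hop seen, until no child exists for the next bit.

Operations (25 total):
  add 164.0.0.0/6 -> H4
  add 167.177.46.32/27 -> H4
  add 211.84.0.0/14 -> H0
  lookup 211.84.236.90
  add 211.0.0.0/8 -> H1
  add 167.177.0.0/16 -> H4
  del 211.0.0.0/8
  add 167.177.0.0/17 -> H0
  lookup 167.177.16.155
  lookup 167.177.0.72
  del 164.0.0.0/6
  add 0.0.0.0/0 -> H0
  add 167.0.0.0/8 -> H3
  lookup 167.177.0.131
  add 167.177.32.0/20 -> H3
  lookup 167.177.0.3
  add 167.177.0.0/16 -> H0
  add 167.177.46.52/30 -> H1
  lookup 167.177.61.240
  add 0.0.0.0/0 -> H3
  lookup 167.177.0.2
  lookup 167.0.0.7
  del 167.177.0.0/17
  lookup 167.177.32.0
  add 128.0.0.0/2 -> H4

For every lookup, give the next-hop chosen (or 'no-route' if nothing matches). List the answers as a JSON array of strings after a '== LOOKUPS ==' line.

Process each operation:
  + 164.0.0.0/6 (H4) depth=6
  + 167.177.46.32/27 (H4) depth=27
  + 211.84.0.0/14 (H0) depth=14
  lookup 211.84.236.90: bits 11010011010101 walk d0:-→d1:-→d2:-→d3:-→d4:-→d5:-→d6:-→d7:-→d8:-→d9:-→d10:-→d11:-→d12:-→d13:-→d14:H0 -> H0
  + 211.0.0.0/8 (H1) depth=8
  + 167.177.0.0/16 (H4) depth=16
  del 211.0.0.0/8 (clear depth 8)
  + 167.177.0.0/17 (H0) depth=17
  lookup 167.177.16.155: bits 101001111011000100 walk d0:-→d1:-→d2:-→d3:-→d4:-→d5:-→d6:H4→d7:-→d8:-→d9:-→d10:-→d11:-→d12:-→d13:-→d14:-→d15:-→d16:H4→d17:H0→d18:- -> H0
  lookup 167.177.0.72: bits 101001111011000100 walk d0:-→d1:-→d2:-→d3:-→d4:-→d5:-→d6:H4→d7:-→d8:-→d9:-→d10:-→d11:-→d12:-→d13:-→d14:-→d15:-→d16:H4→d17:H0→d18:- -> H0
  del 164.0.0.0/6 (clear depth 6)
  + 0.0.0.0/0 (H0) depth=0
  + 167.0.0.0/8 (H3) depth=8
  lookup 167.177.0.131: bits 101001111011000100 walk d0:H0→d1:-→d2:-→d3:-→d4:-→d5:-→d6:-→d7:-→d8:H3→d9:-→d10:-→d11:-→d12:-→d13:-→d14:-→d15:-→d16:H4→d17:H0→d18:- -> H0
  + 167.177.32.0/20 (H3) depth=20
  lookup 167.177.0.3: bits 101001111011000100 walk d0:H0→d1:-→d2:-→d3:-→d4:-→d5:-→d6:-→d7:-→d8:H3→d9:-→d10:-→d11:-→d12:-→d13:-→d14:-→d15:-→d16:H4→d17:H0→d18:- -> H0
  + 167.177.0.0/16 (H0) depth=16
  + 167.177.46.52/30 (H1) depth=30
  lookup 167.177.61.240: bits 1010011110110001001 walk d0:H0→d1:-→d2:-→d3:-→d4:-→d5:-→d6:-→d7:-→d8:H3→d9:-→d10:-→d11:-→d12:-→d13:-→d14:-→d15:-→d16:H0→d17:H0→d18:-→d19:- -> H0
  + 0.0.0.0/0 (H3) depth=0
  lookup 167.177.0.2: bits 101001111011000100 walk d0:H3→d1:-→d2:-→d3:-→d4:-→d5:-→d6:-→d7:-→d8:H3→d9:-→d10:-→d11:-→d12:-→d13:-→d14:-→d15:-→d16:H0→d17:H0→d18:- -> H0
  lookup 167.0.0.7: bits 10100111 walk d0:H3→d1:-→d2:-→d3:-→d4:-→d5:-→d6:-→d7:-→d8:H3 -> H3
  del 167.177.0.0/17 (clear depth 17)
  lookup 167.177.32.0: bits 10100111101100010010 walk d0:H3→d1:-→d2:-→d3:-→d4:-→d5:-→d6:-→d7:-→d8:H3→d9:-→d10:-→d11:-→d12:-→d13:-→d14:-→d15:-→d16:H0→d17:-→d18:-→d19:-→d20:H3 -> H3
  + 128.0.0.0/2 (H4) depth=2

== LOOKUPS ==
["H0","H0","H0","H0","H0","H0","H0","H3","H3"]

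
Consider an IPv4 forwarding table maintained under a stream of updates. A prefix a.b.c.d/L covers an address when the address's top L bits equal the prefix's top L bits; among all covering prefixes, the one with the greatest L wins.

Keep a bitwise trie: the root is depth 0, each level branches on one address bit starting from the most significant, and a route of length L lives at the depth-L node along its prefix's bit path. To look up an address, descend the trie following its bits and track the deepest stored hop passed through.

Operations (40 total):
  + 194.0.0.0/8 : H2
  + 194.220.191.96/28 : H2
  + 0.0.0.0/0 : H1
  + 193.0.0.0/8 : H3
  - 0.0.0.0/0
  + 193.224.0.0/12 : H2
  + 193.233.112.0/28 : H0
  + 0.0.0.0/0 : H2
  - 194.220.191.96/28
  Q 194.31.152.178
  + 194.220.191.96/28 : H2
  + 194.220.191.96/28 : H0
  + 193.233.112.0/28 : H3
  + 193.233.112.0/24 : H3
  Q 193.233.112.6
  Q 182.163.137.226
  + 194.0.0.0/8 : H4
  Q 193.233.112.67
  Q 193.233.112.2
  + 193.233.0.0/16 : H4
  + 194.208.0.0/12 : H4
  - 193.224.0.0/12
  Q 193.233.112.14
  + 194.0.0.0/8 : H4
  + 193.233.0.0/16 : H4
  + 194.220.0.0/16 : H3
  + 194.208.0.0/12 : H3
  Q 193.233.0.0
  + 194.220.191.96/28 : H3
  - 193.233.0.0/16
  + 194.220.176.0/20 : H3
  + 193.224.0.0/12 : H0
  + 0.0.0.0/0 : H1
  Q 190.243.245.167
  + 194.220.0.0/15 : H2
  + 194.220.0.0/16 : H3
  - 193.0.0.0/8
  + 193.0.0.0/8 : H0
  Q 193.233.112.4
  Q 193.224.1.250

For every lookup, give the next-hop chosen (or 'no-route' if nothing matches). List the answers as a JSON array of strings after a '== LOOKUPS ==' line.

Trace:
  add 194.0.0.0/8 -> H2 at depth 8
  add 194.220.191.96/28 -> H2 at depth 28
  add 0.0.0.0/0 -> H1 at depth 0
  add 193.0.0.0/8 -> H3 at depth 8
  del 0.0.0.0/0 (clear depth 0)
  add 193.224.0.0/12 -> H2 at depth 12
  add 193.233.112.0/28 -> H0 at depth 28
  add 0.0.0.0/0 -> H2 at depth 0
  del 194.220.191.96/28 (clear depth 28)
  lookup 194.31.152.178: bits 11000010 walk d0:H2→d1:-→d2:-→d3:-→d4:-→d5:-→d6:-→d7:-→d8:H2 -> H2
  add 194.220.191.96/28 -> H2 at depth 28
  add 194.220.191.96/28 -> H0 at depth 28
  add 193.233.112.0/28 -> H3 at depth 28
  add 193.233.112.0/24 -> H3 at depth 24
  lookup 193.233.112.6: bits 1100000111101001011100000000 walk d0:H2→d1:-→d2:-→d3:-→d4:-→d5:-→d6:-→d7:-→d8:H3→d9:-→d10:-→d11:-→d12:H2→d13:-→d14:-→d15:-→d16:-→d17:-→d18:-→d19:-→d20:-→d21:-→d22:-→d23:-→d24:H3→d25:-→d26:-→d27:-→d28:H3 -> H3
  lookup 182.163.137.226: bits 1 walk d0:H2→d1:- -> H2
  add 194.0.0.0/8 -> H4 at depth 8
  lookup 193.233.112.67: bits 1100000111101001011100000 walk d0:H2→d1:-→d2:-→d3:-→d4:-→d5:-→d6:-→d7:-→d8:H3→d9:-→d10:-→d11:-→d12:H2→d13:-→d14:-→d15:-→d16:-→d17:-→d18:-→d19:-→d20:-→d21:-→d22:-→d23:-→d24:H3→d25:- -> H3
  lookup 193.233.112.2: bits 1100000111101001011100000000 walk d0:H2→d1:-→d2:-→d3:-→d4:-→d5:-→d6:-→d7:-→d8:H3→d9:-→d10:-→d11:-→d12:H2→d13:-→d14:-→d15:-→d16:-→d17:-→d18:-→d19:-→d20:-→d21:-→d22:-→d23:-→d24:H3→d25:-→d26:-→d27:-→d28:H3 -> H3
  add 193.233.0.0/16 -> H4 at depth 16
  add 194.208.0.0/12 -> H4 at depth 12
  del 193.224.0.0/12 (clear depth 12)
  lookup 193.233.112.14: bits 1100000111101001011100000000 walk d0:H2→d1:-→d2:-→d3:-→d4:-→d5:-→d6:-→d7:-→d8:H3→d9:-→d10:-→d11:-→d12:-→d13:-→d14:-→d15:-→d16:H4→d17:-→d18:-→d19:-→d20:-→d21:-→d22:-→d23:-→d24:H3→d25:-→d26:-→d27:-→d28:H3 -> H3
  add 194.0.0.0/8 -> H4 at depth 8
  add 193.233.0.0/16 -> H4 at depth 16
  add 194.220.0.0/16 -> H3 at depth 16
  add 194.208.0.0/12 -> H3 at depth 12
  lookup 193.233.0.0: bits 11000001111010010 walk d0:H2→d1:-→d2:-→d3:-→d4:-→d5:-→d6:-→d7:-→d8:H3→d9:-→d10:-→d11:-→d12:-→d13:-→d14:-→d15:-→d16:H4→d17:- -> H4
  add 194.220.191.96/28 -> H3 at depth 28
  del 193.233.0.0/16 (clear depth 16)
  add 194.220.176.0/20 -> H3 at depth 20
  add 193.224.0.0/12 -> H0 at depth 12
  add 0.0.0.0/0 -> H1 at depth 0
  lookup 190.243.245.167: bits 1 walk d0:H1→d1:- -> H1
  add 194.220.0.0/15 -> H2 at depth 15
  add 194.220.0.0/16 -> H3 at depth 16
  del 193.0.0.0/8 (clear depth 8)
  add 193.0.0.0/8 -> H0 at depth 8
  lookup 193.233.112.4: bits 1100000111101001011100000000 walk d0:H1→d1:-→d2:-→d3:-→d4:-→d5:-→d6:-→d7:-→d8:H0→d9:-→d10:-→d11:-→d12:H0→d13:-→d14:-→d15:-→d16:-→d17:-→d18:-→d19:-→d20:-→d21:-→d22:-→d23:-→d24:H3→d25:-→d26:-→d27:-→d28:H3 -> H3
  lookup 193.224.1.250: bits 110000011110 walk d0:H1→d1:-→d2:-→d3:-→d4:-→d5:-→d6:-→d7:-→d8:H0→d9:-→d10:-→d11:-→d12:H0 -> H0

== LOOKUPS ==
["H2","H3","H2","H3","H3","H3","H4","H1","H3","H0"]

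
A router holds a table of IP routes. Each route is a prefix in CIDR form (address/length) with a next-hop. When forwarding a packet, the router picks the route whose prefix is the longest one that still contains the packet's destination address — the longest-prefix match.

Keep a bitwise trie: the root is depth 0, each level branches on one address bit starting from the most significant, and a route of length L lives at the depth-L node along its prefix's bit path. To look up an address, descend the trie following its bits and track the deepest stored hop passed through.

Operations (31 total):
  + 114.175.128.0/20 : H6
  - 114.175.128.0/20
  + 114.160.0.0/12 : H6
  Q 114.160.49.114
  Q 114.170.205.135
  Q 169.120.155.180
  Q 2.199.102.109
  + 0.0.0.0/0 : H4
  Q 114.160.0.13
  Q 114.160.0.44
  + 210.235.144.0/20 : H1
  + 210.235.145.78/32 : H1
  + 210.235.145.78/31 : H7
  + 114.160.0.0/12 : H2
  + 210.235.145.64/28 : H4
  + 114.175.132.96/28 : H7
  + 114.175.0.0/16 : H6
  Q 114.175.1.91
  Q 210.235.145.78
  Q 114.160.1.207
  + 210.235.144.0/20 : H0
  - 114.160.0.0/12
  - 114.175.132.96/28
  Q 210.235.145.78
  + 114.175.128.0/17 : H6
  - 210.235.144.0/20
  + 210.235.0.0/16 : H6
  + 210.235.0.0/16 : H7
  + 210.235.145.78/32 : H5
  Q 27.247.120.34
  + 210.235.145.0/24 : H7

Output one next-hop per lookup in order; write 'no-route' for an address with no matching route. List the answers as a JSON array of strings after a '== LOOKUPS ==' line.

Trace:
  + 114.175.128.0/20 (H6) depth=20
  - 114.175.128.0/20 clear@20
  + 114.160.0.0/12 (H6) depth=12
  Q 114.160.49.114: descend 011100101010 ; hops seen [H6] ; pick H6
  Q 114.170.205.135: descend 0111001010101 ; hops seen [H6] ; pick H6
  Q 169.120.155.180: descend ε ; hops seen [∅] ; pick no-route
  Q 2.199.102.109: descend 0 ; hops seen [∅] ; pick no-route
  + 0.0.0.0/0 (H4) depth=0
  Q 114.160.0.13: descend 011100101010 ; hops seen [H4,H6] ; pick H6
  Q 114.160.0.44: descend 011100101010 ; hops seen [H4,H6] ; pick H6
  + 210.235.144.0/20 (H1) depth=20
  + 210.235.145.78/32 (H1) depth=32
  + 210.235.145.78/31 (H7) depth=31
  + 114.160.0.0/12 (H2) depth=12
  + 210.235.145.64/28 (H4) depth=28
  + 114.175.132.96/28 (H7) depth=28
  + 114.175.0.0/16 (H6) depth=16
  Q 114.175.1.91: descend 0111001010101111 ; hops seen [H4,H2,H6] ; pick H6
  Q 210.235.145.78: descend 11010010111010111001000101001110 ; hops seen [H4,H1,H4,H7,H1] ; pick H1
  Q 114.160.1.207: descend 011100101010 ; hops seen [H4,H2] ; pick H2
  + 210.235.144.0/20 (H0) depth=20
  - 114.160.0.0/12 clear@12
  - 114.175.132.96/28 clear@28
  Q 210.235.145.78: descend 11010010111010111001000101001110 ; hops seen [H4,H0,H4,H7,H1] ; pick H1
  + 114.175.128.0/17 (H6) depth=17
  - 210.235.144.0/20 clear@20
  + 210.235.0.0/16 (H6) depth=16
  + 210.235.0.0/16 (H7) depth=16
  + 210.235.145.78/32 (H5) depth=32
  Q 27.247.120.34: descend 0 ; hops seen [H4] ; pick H4
  + 210.235.145.0/24 (H7) depth=24

== LOOKUPS ==
["H6","H6","no-route","no-route","H6","H6","H6","H1","H2","H1","H4"]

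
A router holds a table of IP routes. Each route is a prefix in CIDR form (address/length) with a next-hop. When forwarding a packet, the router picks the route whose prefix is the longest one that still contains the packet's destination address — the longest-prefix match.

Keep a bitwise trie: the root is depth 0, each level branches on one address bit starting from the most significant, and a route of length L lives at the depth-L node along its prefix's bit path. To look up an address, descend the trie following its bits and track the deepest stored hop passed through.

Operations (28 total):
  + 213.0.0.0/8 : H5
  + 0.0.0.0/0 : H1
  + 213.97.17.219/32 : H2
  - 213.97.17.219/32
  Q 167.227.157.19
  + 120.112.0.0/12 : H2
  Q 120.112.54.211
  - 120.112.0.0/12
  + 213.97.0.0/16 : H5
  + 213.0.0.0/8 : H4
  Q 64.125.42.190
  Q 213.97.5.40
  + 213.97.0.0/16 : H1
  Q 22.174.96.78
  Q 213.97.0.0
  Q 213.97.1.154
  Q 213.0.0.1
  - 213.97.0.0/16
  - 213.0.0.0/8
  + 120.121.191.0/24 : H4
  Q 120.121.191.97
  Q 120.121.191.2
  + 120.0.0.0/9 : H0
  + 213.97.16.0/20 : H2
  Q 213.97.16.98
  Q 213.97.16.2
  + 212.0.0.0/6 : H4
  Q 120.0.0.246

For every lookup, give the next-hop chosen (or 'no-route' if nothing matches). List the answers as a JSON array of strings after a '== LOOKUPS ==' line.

Process each operation:
  + 213.0.0.0/8 (H5) depth=8
  + 0.0.0.0/0 (H1) depth=0
  + 213.97.17.219/32 (H2) depth=32
  del 213.97.17.219/32 (clear depth 32)
  lookup 167.227.157.19: bits 1 walk d0:H1→d1:- -> H1
  + 120.112.0.0/12 (H2) depth=12
  lookup 120.112.54.211: bits 011110000111 walk d0:H1→d1:-→d2:-→d3:-→d4:-→d5:-→d6:-→d7:-→d8:-→d9:-→d10:-→d11:-→d12:H2 -> H2
  del 120.112.0.0/12 (clear depth 12)
  + 213.97.0.0/16 (H5) depth=16
  + 213.0.0.0/8 (H4) depth=8
  lookup 64.125.42.190: bits 01 walk d0:H1→d1:-→d2:- -> H1
  lookup 213.97.5.40: bits 1101010101100001000 walk d0:H1→d1:-→d2:-→d3:-→d4:-→d5:-→d6:-→d7:-→d8:H4→d9:-→d10:-→d11:-→d12:-→d13:-→d14:-→d15:-→d16:H5→d17:-→d18:-→d19:- -> H5
  + 213.97.0.0/16 (H1) depth=16
  lookup 22.174.96.78: bits 0 walk d0:H1→d1:- -> H1
  lookup 213.97.0.0: bits 1101010101100001000 walk d0:H1→d1:-→d2:-→d3:-→d4:-→d5:-→d6:-→d7:-→d8:H4→d9:-→d10:-→d11:-→d12:-→d13:-→d14:-→d15:-→d16:H1→d17:-→d18:-→d19:- -> H1
  lookup 213.97.1.154: bits 1101010101100001000 walk d0:H1→d1:-→d2:-→d3:-→d4:-→d5:-→d6:-→d7:-→d8:H4→d9:-→d10:-→d11:-→d12:-→d13:-→d14:-→d15:-→d16:H1→d17:-→d18:-→d19:- -> H1
  lookup 213.0.0.1: bits 110101010 walk d0:H1→d1:-→d2:-→d3:-→d4:-→d5:-→d6:-→d7:-→d8:H4→d9:- -> H4
  del 213.97.0.0/16 (clear depth 16)
  del 213.0.0.0/8 (clear depth 8)
  + 120.121.191.0/24 (H4) depth=24
  lookup 120.121.191.97: bits 011110000111100110111111 walk d0:H1→d1:-→d2:-→d3:-→d4:-→d5:-→d6:-→d7:-→d8:-→d9:-→d10:-→d11:-→d12:-→d13:-→d14:-→d15:-→d16:-→d17:-→d18:-→d19:-→d20:-→d21:-→d22:-→d23:-→d24:H4 -> H4
  lookup 120.121.191.2: bits 011110000111100110111111 walk d0:H1→d1:-→d2:-→d3:-→d4:-→d5:-→d6:-→d7:-→d8:-→d9:-→d10:-→d11:-→d12:-→d13:-→d14:-→d15:-→d16:-→d17:-→d18:-→d19:-→d20:-→d21:-→d22:-→d23:-→d24:H4 -> H4
  + 120.0.0.0/9 (H0) depth=9
  + 213.97.16.0/20 (H2) depth=20
  lookup 213.97.16.98: bits 11010101011000010001000 walk d0:H1→d1:-→d2:-→d3:-→d4:-→d5:-→d6:-→d7:-→d8:-→d9:-→d10:-→d11:-→d12:-→d13:-→d14:-→d15:-→d16:-→d17:-→d18:-→d19:-→d20:H2→d21:-→d22:-→d23:- -> H2
  lookup 213.97.16.2: bits 11010101011000010001000 walk d0:H1→d1:-→d2:-→d3:-→d4:-→d5:-→d6:-→d7:-→d8:-→d9:-→d10:-→d11:-→d12:-→d13:-→d14:-→d15:-→d16:-→d17:-→d18:-→d19:-→d20:H2→d21:-→d22:-→d23:- -> H2
  + 212.0.0.0/6 (H4) depth=6
  lookup 120.0.0.246: bits 011110000 walk d0:H1→d1:-→d2:-→d3:-→d4:-→d5:-→d6:-→d7:-→d8:-→d9:H0 -> H0

== LOOKUPS ==
["H1","H2","H1","H5","H1","H1","H1","H4","H4","H4","H2","H2","H0"]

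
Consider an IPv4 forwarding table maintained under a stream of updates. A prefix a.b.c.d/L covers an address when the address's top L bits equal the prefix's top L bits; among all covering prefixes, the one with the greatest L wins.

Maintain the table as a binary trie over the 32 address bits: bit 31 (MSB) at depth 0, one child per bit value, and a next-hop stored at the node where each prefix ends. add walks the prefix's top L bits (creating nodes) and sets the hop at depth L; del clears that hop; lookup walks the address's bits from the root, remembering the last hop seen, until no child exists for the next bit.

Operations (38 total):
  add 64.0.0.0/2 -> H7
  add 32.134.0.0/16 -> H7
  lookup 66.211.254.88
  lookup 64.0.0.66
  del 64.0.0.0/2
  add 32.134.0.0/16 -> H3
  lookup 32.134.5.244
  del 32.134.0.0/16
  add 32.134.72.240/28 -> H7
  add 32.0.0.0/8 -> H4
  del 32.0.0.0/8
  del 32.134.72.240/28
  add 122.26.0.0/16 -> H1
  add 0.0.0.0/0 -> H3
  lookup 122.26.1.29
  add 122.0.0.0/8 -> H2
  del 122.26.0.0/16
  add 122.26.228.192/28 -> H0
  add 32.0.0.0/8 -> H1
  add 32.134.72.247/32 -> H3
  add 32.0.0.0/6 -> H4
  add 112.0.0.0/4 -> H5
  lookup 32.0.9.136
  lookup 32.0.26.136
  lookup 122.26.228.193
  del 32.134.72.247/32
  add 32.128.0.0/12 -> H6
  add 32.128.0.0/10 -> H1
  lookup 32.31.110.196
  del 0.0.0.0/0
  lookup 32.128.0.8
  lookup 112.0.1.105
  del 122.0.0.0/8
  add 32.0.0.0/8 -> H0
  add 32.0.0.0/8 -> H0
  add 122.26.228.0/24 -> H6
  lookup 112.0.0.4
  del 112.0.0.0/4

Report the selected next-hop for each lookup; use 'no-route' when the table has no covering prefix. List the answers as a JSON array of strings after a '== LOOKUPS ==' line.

Trace:
  add 64.0.0.0/2 -> H7 at depth 2
  add 32.134.0.0/16 -> H7 at depth 16
  Q 66.211.254.88: descend 01 ; hops seen [H7] ; pick H7
  Q 64.0.0.66: descend 01 ; hops seen [H7] ; pick H7
  del 64.0.0.0/2 (clear depth 2)
  add 32.134.0.0/16 -> H3 at depth 16
  Q 32.134.5.244: descend 0010000010000110 ; hops seen [H3] ; pick H3
  del 32.134.0.0/16 (clear depth 16)
  add 32.134.72.240/28 -> H7 at depth 28
  add 32.0.0.0/8 -> H4 at depth 8
  del 32.0.0.0/8 (clear depth 8)
  del 32.134.72.240/28 (clear depth 28)
  add 122.26.0.0/16 -> H1 at depth 16
  add 0.0.0.0/0 -> H3 at depth 0
  Q 122.26.1.29: descend 0111101000011010 ; hops seen [H3,H1] ; pick H1
  add 122.0.0.0/8 -> H2 at depth 8
  del 122.26.0.0/16 (clear depth 16)
  add 122.26.228.192/28 -> H0 at depth 28
  add 32.0.0.0/8 -> H1 at depth 8
  add 32.134.72.247/32 -> H3 at depth 32
  add 32.0.0.0/6 -> H4 at depth 6
  add 112.0.0.0/4 -> H5 at depth 4
  Q 32.0.9.136: descend 00100000 ; hops seen [H3,H4,H1] ; pick H1
  Q 32.0.26.136: descend 00100000 ; hops seen [H3,H4,H1] ; pick H1
  Q 122.26.228.193: descend 0111101000011010111001001100 ; hops seen [H3,H5,H2,H0] ; pick H0
  del 32.134.72.247/32 (clear depth 32)
  add 32.128.0.0/12 -> H6 at depth 12
  add 32.128.0.0/10 -> H1 at depth 10
  Q 32.31.110.196: descend 00100000 ; hops seen [H3,H4,H1] ; pick H1
  del 0.0.0.0/0 (clear depth 0)
  Q 32.128.0.8: descend 0010000010000 ; hops seen [H4,H1,H1,H6] ; pick H6
  Q 112.0.1.105: descend 0111 ; hops seen [H5] ; pick H5
  del 122.0.0.0/8 (clear depth 8)
  add 32.0.0.0/8 -> H0 at depth 8
  add 32.0.0.0/8 -> H0 at depth 8
  add 122.26.228.0/24 -> H6 at depth 24
  Q 112.0.0.4: descend 0111 ; hops seen [H5] ; pick H5
  del 112.0.0.0/4 (clear depth 4)

== LOOKUPS ==
["H7","H7","H3","H1","H1","H1","H0","H1","H6","H5","H5"]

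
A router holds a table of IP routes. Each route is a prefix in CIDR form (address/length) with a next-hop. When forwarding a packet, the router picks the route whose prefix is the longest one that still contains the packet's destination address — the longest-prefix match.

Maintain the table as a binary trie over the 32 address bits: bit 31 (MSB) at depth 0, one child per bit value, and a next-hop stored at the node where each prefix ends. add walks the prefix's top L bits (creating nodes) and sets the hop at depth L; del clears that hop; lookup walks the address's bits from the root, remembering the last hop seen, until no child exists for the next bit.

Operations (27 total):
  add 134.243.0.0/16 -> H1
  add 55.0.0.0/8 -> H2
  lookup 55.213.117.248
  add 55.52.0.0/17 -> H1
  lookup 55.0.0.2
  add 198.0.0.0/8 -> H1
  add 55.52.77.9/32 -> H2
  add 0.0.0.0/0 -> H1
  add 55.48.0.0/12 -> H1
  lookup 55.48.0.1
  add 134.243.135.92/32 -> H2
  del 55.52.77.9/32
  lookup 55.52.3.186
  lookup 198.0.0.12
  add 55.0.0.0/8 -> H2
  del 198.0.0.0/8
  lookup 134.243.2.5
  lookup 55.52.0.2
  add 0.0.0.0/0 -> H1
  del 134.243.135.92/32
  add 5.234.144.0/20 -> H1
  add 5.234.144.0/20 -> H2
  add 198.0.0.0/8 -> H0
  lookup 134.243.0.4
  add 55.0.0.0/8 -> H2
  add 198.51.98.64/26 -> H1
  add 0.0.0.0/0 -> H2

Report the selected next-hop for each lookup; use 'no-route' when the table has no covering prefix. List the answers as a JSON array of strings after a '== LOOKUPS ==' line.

Process each operation:
  add 134.243.0.0/16 -> H1 at depth 16
  add 55.0.0.0/8 -> H2 at depth 8
  Q 55.213.117.248: descend 00110111 ; hops seen [H2] ; pick H2
  add 55.52.0.0/17 -> H1 at depth 17
  Q 55.0.0.2: descend 0011011100 ; hops seen [H2] ; pick H2
  add 198.0.0.0/8 -> H1 at depth 8
  add 55.52.77.9/32 -> H2 at depth 32
  add 0.0.0.0/0 -> H1 at depth 0
  add 55.48.0.0/12 -> H1 at depth 12
  Q 55.48.0.1: descend 0011011100110 ; hops seen [H1,H2,H1] ; pick H1
  add 134.243.135.92/32 -> H2 at depth 32
  - 55.52.77.9/32 clear@32
  Q 55.52.3.186: descend 00110111001101000 ; hops seen [H1,H2,H1,H1] ; pick H1
  Q 198.0.0.12: descend 11000110 ; hops seen [H1,H1] ; pick H1
  add 55.0.0.0/8 -> H2 at depth 8
  - 198.0.0.0/8 clear@8
  Q 134.243.2.5: descend 1000011011110011 ; hops seen [H1,H1] ; pick H1
  Q 55.52.0.2: descend 00110111001101000 ; hops seen [H1,H2,H1,H1] ; pick H1
  add 0.0.0.0/0 -> H1 at depth 0
  - 134.243.135.92/32 clear@32
  add 5.234.144.0/20 -> H1 at depth 20
  add 5.234.144.0/20 -> H2 at depth 20
  add 198.0.0.0/8 -> H0 at depth 8
  Q 134.243.0.4: descend 1000011011110011 ; hops seen [H1,H1] ; pick H1
  add 55.0.0.0/8 -> H2 at depth 8
  add 198.51.98.64/26 -> H1 at depth 26
  add 0.0.0.0/0 -> H2 at depth 0

== LOOKUPS ==
["H2","H2","H1","H1","H1","H1","H1","H1"]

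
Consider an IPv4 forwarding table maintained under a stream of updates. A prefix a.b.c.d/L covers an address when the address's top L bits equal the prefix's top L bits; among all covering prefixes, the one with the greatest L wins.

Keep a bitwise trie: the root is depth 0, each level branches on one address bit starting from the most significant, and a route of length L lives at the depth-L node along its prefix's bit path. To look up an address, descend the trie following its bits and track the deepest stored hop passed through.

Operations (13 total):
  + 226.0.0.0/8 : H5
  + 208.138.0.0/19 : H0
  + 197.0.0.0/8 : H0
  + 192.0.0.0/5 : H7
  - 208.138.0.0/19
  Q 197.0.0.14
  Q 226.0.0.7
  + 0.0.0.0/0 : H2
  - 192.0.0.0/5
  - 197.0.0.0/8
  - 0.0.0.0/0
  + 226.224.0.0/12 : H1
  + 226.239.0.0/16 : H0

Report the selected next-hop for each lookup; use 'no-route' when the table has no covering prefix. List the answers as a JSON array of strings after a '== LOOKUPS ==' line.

Apply in order:
  + 226.0.0.0/8 (H5) depth=8
  + 208.138.0.0/19 (H0) depth=19
  + 197.0.0.0/8 (H0) depth=8
  + 192.0.0.0/5 (H7) depth=5
  - 208.138.0.0/19 clear@19
  lookup 197.0.0.14: bits 11000101 walk d0:-→d1:-→d2:-→d3:-→d4:-→d5:H7→d6:-→d7:-→d8:H0 -> H0
  lookup 226.0.0.7: bits 11100010 walk d0:-→d1:-→d2:-→d3:-→d4:-→d5:-→d6:-→d7:-→d8:H5 -> H5
  + 0.0.0.0/0 (H2) depth=0
  - 192.0.0.0/5 clear@5
  - 197.0.0.0/8 clear@8
  - 0.0.0.0/0 clear@0
  + 226.224.0.0/12 (H1) depth=12
  + 226.239.0.0/16 (H0) depth=16

== LOOKUPS ==
["H0","H5"]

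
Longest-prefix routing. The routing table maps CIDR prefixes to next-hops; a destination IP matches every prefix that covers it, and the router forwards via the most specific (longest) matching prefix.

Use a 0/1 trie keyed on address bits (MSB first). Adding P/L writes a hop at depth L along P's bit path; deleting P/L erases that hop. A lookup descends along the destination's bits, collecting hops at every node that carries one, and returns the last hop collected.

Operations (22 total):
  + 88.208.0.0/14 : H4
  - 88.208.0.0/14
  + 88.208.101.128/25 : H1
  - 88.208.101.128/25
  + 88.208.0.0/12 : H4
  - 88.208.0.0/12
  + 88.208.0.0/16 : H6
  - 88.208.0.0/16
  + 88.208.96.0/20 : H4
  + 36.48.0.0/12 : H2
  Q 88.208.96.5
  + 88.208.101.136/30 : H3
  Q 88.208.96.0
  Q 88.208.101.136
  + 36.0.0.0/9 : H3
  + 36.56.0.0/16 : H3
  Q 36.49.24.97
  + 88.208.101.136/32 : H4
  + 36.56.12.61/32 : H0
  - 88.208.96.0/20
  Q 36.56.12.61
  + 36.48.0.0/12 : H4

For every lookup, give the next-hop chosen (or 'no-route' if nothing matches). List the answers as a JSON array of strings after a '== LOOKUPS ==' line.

Process each operation:
  + 88.208.0.0/14 (H4) depth=14
  del 88.208.0.0/14 (clear depth 14)
  + 88.208.101.128/25 (H1) depth=25
  del 88.208.101.128/25 (clear depth 25)
  + 88.208.0.0/12 (H4) depth=12
  del 88.208.0.0/12 (clear depth 12)
  + 88.208.0.0/16 (H6) depth=16
  del 88.208.0.0/16 (clear depth 16)
  + 88.208.96.0/20 (H4) depth=20
  + 36.48.0.0/12 (H2) depth=12
  ? 88.208.96.5  path d0:-→d1:-→d2:-→d3:-→d4:-→d5:-→d6:-→d7:-→d8:-→d9:-→d10:-→d11:-→d12:-→d13:-→d14:-→d15:-→d16:-→d17:-→d18:-→d19:-→d20:H4→d21:-  best=H4
  + 88.208.101.136/30 (H3) depth=30
  ? 88.208.96.0  path d0:-→d1:-→d2:-→d3:-→d4:-→d5:-→d6:-→d7:-→d8:-→d9:-→d10:-→d11:-→d12:-→d13:-→d14:-→d15:-→d16:-→d17:-→d18:-→d19:-→d20:H4→d21:-  best=H4
  ? 88.208.101.136  path d0:-→d1:-→d2:-→d3:-→d4:-→d5:-→d6:-→d7:-→d8:-→d9:-→d10:-→d11:-→d12:-→d13:-→d14:-→d15:-→d16:-→d17:-→d18:-→d19:-→d20:H4→d21:-→d22:-→d23:-→d24:-→d25:-→d26:-→d27:-→d28:-→d29:-→d30:H3  best=H3
  + 36.0.0.0/9 (H3) depth=9
  + 36.56.0.0/16 (H3) depth=16
  ? 36.49.24.97  path d0:-→d1:-→d2:-→d3:-→d4:-→d5:-→d6:-→d7:-→d8:-→d9:H3→d10:-→d11:-→d12:H2  best=H2
  + 88.208.101.136/32 (H4) depth=32
  + 36.56.12.61/32 (H0) depth=32
  del 88.208.96.0/20 (clear depth 20)
  ? 36.56.12.61  path d0:-→d1:-→d2:-→d3:-→d4:-→d5:-→d6:-→d7:-→d8:-→d9:H3→d10:-→d11:-→d12:H2→d13:-→d14:-→d15:-→d16:H3→d17:-→d18:-→d19:-→d20:-→d21:-→d22:-→d23:-→d24:-→d25:-→d26:-→d27:-→d28:-→d29:-→d30:-→d31:-→d32:H0  best=H0
  + 36.48.0.0/12 (H4) depth=12

== LOOKUPS ==
["H4","H4","H3","H2","H0"]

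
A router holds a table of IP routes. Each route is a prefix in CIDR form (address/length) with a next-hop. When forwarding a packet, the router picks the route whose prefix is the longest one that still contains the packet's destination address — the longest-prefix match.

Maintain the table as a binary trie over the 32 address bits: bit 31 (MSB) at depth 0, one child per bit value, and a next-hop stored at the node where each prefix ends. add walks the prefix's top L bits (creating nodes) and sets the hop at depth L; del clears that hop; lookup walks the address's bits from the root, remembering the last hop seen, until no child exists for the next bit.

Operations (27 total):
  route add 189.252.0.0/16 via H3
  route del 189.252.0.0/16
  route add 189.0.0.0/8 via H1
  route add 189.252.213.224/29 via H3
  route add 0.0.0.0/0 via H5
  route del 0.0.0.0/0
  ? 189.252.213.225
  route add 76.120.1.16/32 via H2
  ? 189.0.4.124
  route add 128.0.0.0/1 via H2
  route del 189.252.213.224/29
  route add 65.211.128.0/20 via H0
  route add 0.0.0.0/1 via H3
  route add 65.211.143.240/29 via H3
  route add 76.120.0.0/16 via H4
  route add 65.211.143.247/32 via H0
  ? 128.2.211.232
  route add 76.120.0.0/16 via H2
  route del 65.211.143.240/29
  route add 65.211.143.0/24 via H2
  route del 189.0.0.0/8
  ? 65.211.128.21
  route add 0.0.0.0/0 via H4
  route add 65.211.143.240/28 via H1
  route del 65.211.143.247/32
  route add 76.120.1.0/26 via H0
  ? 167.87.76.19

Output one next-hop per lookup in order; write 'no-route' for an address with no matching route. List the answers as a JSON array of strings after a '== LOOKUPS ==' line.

Apply in order:
  + 189.252.0.0/16 (H3) depth=16
  del 189.252.0.0/16 (clear depth 16)
  + 189.0.0.0/8 (H1) depth=8
  + 189.252.213.224/29 (H3) depth=29
  + 0.0.0.0/0 (H5) depth=0
  del 0.0.0.0/0 (clear depth 0)
  ? 189.252.213.225  path d0:-→d1:-→d2:-→d3:-→d4:-→d5:-→d6:-→d7:-→d8:H1→d9:-→d10:-→d11:-→d12:-→d13:-→d14:-→d15:-→d16:-→d17:-→d18:-→d19:-→d20:-→d21:-→d22:-→d23:-→d24:-→d25:-→d26:-→d27:-→d28:-→d29:H3  best=H3
  + 76.120.1.16/32 (H2) depth=32
  ? 189.0.4.124  path d0:-→d1:-→d2:-→d3:-→d4:-→d5:-→d6:-→d7:-→d8:H1  best=H1
  + 128.0.0.0/1 (H2) depth=1
  del 189.252.213.224/29 (clear depth 29)
  + 65.211.128.0/20 (H0) depth=20
  + 0.0.0.0/1 (H3) depth=1
  + 65.211.143.240/29 (H3) depth=29
  + 76.120.0.0/16 (H4) depth=16
  + 65.211.143.247/32 (H0) depth=32
  ? 128.2.211.232  path d0:-→d1:H2→d2:-  best=H2
  + 76.120.0.0/16 (H2) depth=16
  del 65.211.143.240/29 (clear depth 29)
  + 65.211.143.0/24 (H2) depth=24
  del 189.0.0.0/8 (clear depth 8)
  ? 65.211.128.21  path d0:-→d1:H3→d2:-→d3:-→d4:-→d5:-→d6:-→d7:-→d8:-→d9:-→d10:-→d11:-→d12:-→d13:-→d14:-→d15:-→d16:-→d17:-→d18:-→d19:-→d20:H0  best=H0
  + 0.0.0.0/0 (H4) depth=0
  + 65.211.143.240/28 (H1) depth=28
  del 65.211.143.247/32 (clear depth 32)
  + 76.120.1.0/26 (H0) depth=26
  ? 167.87.76.19  path d0:H4→d1:H2→d2:-→d3:-  best=H2

== LOOKUPS ==
["H3","H1","H2","H0","H2"]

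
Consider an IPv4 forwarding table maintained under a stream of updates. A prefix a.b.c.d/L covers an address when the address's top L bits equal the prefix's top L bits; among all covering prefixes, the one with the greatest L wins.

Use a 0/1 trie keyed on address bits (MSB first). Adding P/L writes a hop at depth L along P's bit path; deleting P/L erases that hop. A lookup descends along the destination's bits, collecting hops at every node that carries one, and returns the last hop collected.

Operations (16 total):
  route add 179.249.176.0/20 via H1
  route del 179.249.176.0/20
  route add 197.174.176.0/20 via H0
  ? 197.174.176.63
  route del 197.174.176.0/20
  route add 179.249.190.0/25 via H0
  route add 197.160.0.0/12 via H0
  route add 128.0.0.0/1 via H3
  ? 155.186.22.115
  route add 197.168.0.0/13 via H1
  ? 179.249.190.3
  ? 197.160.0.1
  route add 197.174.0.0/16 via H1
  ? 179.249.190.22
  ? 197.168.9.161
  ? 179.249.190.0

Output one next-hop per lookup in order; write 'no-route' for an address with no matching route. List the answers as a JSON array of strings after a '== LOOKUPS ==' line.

Trace:
  add 179.249.176.0/20 -> H1 at depth 20
  del 179.249.176.0/20 (clear depth 20)
  add 197.174.176.0/20 -> H0 at depth 20
  Q 197.174.176.63: descend 11000101101011101011 ; hops seen [H0] ; pick H0
  del 197.174.176.0/20 (clear depth 20)
  add 179.249.190.0/25 -> H0 at depth 25
  add 197.160.0.0/12 -> H0 at depth 12
  add 128.0.0.0/1 -> H3 at depth 1
  Q 155.186.22.115: descend 10 ; hops seen [H3] ; pick H3
  add 197.168.0.0/13 -> H1 at depth 13
  Q 179.249.190.3: descend 1011001111111001101111100 ; hops seen [H3,H0] ; pick H0
  Q 197.160.0.1: descend 110001011010 ; hops seen [H3,H0] ; pick H0
  add 197.174.0.0/16 -> H1 at depth 16
  Q 179.249.190.22: descend 1011001111111001101111100 ; hops seen [H3,H0] ; pick H0
  Q 197.168.9.161: descend 1100010110101 ; hops seen [H3,H0,H1] ; pick H1
  Q 179.249.190.0: descend 1011001111111001101111100 ; hops seen [H3,H0] ; pick H0

== LOOKUPS ==
["H0","H3","H0","H0","H0","H1","H0"]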